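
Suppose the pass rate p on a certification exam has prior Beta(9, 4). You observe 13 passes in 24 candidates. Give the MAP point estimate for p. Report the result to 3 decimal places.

Prior: Beta(9, 4).
Data: 13 successes in 24 trials. The binomial likelihood contributes p^13(1−p)^11, so the posterior is Beta(9+13, 4+11) = Beta(22, 15).
For Beta(a, b) with a, b > 1 the mode is (a−1)/(a+b−2) = 21/35 ≈ 0.600.

p̂_MAP = 0.600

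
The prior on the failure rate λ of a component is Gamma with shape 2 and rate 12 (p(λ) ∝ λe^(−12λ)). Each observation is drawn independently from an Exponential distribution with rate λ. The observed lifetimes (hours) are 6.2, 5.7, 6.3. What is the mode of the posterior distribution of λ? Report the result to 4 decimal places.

The Exponential(rate=λ) likelihood is ∝ λ^n e^(−λΣtᵢ). Here n = 3 and Σtᵢ = 6.2 + 5.7 + 6.3 = 18.2.
Posterior ∝ λe^(−12λ) · λ^3e^(−18.2λ) = λ^4e^(−30.2λ), i.e. Gamma(5, 30.2).
Mode = (a−1)/b = 4/30.2 ≈ 0.1325.

λ̂_MAP = 0.1325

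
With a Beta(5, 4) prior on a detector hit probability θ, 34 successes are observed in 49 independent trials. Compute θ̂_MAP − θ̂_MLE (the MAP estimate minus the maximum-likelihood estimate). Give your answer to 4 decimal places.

Posterior is Beta(39, 19); MAP = (39−1)/(58−2) = 38/56 ≈ 0.67857.
MLE ignores the prior: θ̂_MLE = k/n = 34/49 ≈ 0.69388.
Difference = 38/56 − 34/49 = -3/196 ≈ -0.0153.

MAP − MLE = -0.0153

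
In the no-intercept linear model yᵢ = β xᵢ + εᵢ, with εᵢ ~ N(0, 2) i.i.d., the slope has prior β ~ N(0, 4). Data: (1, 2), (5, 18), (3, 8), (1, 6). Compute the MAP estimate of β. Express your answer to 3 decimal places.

β̂_MAP = 3.342

log p(β | y) = −Σ(yᵢ − βxᵢ)²/(2·2) − β²/(2·4) + const.
Setting the derivative to zero: Σxᵢ(yᵢ − βxᵢ)/2 − β/4 = 0, so β = Σxᵢyᵢ / (Σxᵢ² + σ²/τ²).
Σxᵢyᵢ = 1·2 + 5·18 + 3·8 + 1·6 = 122; Σxᵢ² = 36; σ²/τ² = 0.5.
β̂_MAP = 122 / (36 + 0.5) = 122/36.5 ≈ 3.342.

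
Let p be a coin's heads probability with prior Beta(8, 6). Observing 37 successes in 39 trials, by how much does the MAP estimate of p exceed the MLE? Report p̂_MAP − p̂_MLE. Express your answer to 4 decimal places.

Posterior is Beta(45, 8); MAP = (45−1)/(53−2) = 44/51 ≈ 0.86275.
MLE ignores the prior: p̂_MLE = k/n = 37/39 ≈ 0.94872.
Difference = 44/51 − 37/39 = -19/221 ≈ -0.0860.

MAP − MLE = -0.0860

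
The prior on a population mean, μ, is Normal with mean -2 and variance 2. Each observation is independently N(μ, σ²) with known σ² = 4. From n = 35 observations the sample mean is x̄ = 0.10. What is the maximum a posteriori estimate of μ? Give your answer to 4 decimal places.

n = 35, x̄ = 0.10.
For a Normal prior and Normal likelihood with known variance, the posterior is Normal; its mode equals its mean, the precision-weighted average.
Prior precision 1/σ₀² = 1/2 = 0.5; data precision n/σ² = 35/4 = 8.75.
μ̂ = (0.5·(-2) + 8.75·0.1) / (0.5 + 8.75) = (-0.125)/9.25 = -1/74 ≈ -0.0135.

μ̂_MAP = -0.0135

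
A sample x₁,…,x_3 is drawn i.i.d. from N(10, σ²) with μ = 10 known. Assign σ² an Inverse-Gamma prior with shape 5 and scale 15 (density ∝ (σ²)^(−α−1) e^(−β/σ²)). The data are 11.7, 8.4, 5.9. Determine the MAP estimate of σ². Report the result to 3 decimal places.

Sum of squared deviations about the known mean: SS = (11.7−10)² + (8.4−10)² + (5.9−10)² = 22.26.
The Normal likelihood contributes (σ²)^(−n/2) exp(−SS/(2σ²)), so the posterior is Inverse-Gamma(α + n/2, β + SS/2) = Inverse-Gamma(6.5, 26.13).
The mode of Inverse-Gamma(a, b) is b/(a+1) = 26.13/7.5 ≈ 3.484.

σ̂²_MAP = 3.484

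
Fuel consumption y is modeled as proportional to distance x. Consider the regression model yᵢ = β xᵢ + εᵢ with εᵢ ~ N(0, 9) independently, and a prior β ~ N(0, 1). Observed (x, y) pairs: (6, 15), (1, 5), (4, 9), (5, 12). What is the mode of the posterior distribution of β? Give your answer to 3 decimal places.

log p(β | y) = −Σ(yᵢ − βxᵢ)²/(2·9) − β²/(2·1) + const.
Setting the derivative to zero: Σxᵢ(yᵢ − βxᵢ)/9 − β/1 = 0, so β = Σxᵢyᵢ / (Σxᵢ² + σ²/τ²).
Σxᵢyᵢ = 6·15 + 1·5 + 4·9 + 5·12 = 191; Σxᵢ² = 78; σ²/τ² = 9.
β̂_MAP = 191 / (78 + 9) = 191/87 ≈ 2.195.

β̂_MAP = 2.195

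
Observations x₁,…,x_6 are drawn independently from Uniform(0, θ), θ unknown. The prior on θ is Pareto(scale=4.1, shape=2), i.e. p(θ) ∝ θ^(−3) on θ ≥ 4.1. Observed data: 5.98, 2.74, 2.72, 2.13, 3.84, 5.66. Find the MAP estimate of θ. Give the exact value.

The Uniform(0, θ) likelihood is θ^(−n) for θ ≥ max(xᵢ), zero otherwise. Here max(xᵢ) = 5.98.
Posterior ∝ θ^(−3) · θ^(−6) = θ^(−9) on θ ≥ max(4.1, 5.98) = 5.98.
This density is strictly decreasing in θ, so the posterior mode lies at the lower boundary of the support.

θ̂_MAP = 5.98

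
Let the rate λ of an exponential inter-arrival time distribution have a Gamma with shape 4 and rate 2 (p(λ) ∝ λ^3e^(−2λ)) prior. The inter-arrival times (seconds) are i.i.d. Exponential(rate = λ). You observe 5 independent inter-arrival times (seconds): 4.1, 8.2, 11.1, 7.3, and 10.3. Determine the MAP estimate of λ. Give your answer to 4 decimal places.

The Exponential(rate=λ) likelihood is ∝ λ^n e^(−λΣtᵢ). Here n = 5 and Σtᵢ = 4.1 + 8.2 + 11.1 + 7.3 + 10.3 = 41.
Posterior ∝ λ^3e^(−2λ) · λ^5e^(−41λ) = λ^8e^(−43λ), i.e. Gamma(9, 43).
Mode = (a−1)/b = 8/43 ≈ 0.1860.

λ̂_MAP = 0.1860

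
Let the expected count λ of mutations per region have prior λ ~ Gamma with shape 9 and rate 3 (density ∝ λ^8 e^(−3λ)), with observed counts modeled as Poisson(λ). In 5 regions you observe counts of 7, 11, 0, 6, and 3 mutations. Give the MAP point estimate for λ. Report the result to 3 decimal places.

Σxᵢ = 7+11+0+6+3 = 27, with n = 5.
Posterior ∝ λ^8e^(−3λ) · λ^27e^(−5λ) = λ^35e^(−8λ), i.e. Gamma(shape=36, rate=8).
The mode of a Gamma(a, b) with a ≥ 1 (shape–rate) is (a−1)/b = 35/8 ≈ 4.375.

λ̂_MAP = 4.375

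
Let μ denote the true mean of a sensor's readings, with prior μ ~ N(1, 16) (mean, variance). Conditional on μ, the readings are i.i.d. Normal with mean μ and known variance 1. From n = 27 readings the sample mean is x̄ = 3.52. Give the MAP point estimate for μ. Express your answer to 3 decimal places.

μ̂_MAP = 3.514

n = 27, x̄ = 3.52.
For a Normal prior and Normal likelihood with known variance, the posterior is Normal; its mode equals its mean, the precision-weighted average.
Prior precision 1/σ₀² = 1/16 = 0.0625; data precision n/σ² = 27/1 = 27.
μ̂ = (0.0625·1 + 27·3.52) / (0.0625 + 27) = 95.1025/27.0625 = 38041/10825 ≈ 3.514.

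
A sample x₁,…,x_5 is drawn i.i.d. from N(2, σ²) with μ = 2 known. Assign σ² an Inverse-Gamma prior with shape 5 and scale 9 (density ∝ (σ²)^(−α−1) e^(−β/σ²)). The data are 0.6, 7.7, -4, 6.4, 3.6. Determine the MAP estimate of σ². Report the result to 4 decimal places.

σ̂²_MAP = 6.4924

Sum of squared deviations about the known mean: SS = (0.6−2)² + (7.7−2)² + (-4−2)² + (6.4−2)² + (3.6−2)² = 92.37.
The Normal likelihood contributes (σ²)^(−n/2) exp(−SS/(2σ²)), so the posterior is Inverse-Gamma(α + n/2, β + SS/2) = Inverse-Gamma(7.5, 55.185).
The mode of Inverse-Gamma(a, b) is b/(a+1) = 55.185/8.5 ≈ 6.4924.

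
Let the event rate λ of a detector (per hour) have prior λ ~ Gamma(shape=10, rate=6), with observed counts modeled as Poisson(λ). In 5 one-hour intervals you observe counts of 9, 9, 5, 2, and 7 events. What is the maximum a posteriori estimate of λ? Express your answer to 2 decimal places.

Σxᵢ = 9+9+5+2+7 = 32, with n = 5.
Posterior ∝ λ^9e^(−6λ) · λ^32e^(−5λ) = λ^41e^(−11λ), i.e. Gamma(shape=42, rate=11).
The mode of a Gamma(a, b) with a ≥ 1 (shape–rate) is (a−1)/b = 41/11 ≈ 3.73.

λ̂_MAP = 3.73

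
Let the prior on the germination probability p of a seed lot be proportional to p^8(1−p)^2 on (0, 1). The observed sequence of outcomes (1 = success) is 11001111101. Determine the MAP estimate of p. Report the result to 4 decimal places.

The prior density ∝ p^8(1−p)^2 is the kernel of Beta(9, 3).
Data: 8 successes in 11 trials (from the sequence). The binomial likelihood contributes p^8(1−p)^3, so the posterior is Beta(9+8, 3+3) = Beta(17, 6).
For Beta(a, b) with a, b > 1 the mode is (a−1)/(a+b−2) = 16/21 ≈ 0.7619.

p̂_MAP = 0.7619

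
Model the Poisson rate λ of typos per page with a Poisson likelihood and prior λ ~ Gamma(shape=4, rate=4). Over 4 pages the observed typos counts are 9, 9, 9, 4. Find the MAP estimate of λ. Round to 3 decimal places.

λ̂_MAP = 4.250

Σxᵢ = 9+9+9+4 = 31, with n = 4.
Posterior ∝ λ^3e^(−4λ) · λ^31e^(−4λ) = λ^34e^(−8λ), i.e. Gamma(shape=35, rate=8).
The mode of a Gamma(a, b) with a ≥ 1 (shape–rate) is (a−1)/b = 34/8 ≈ 4.250.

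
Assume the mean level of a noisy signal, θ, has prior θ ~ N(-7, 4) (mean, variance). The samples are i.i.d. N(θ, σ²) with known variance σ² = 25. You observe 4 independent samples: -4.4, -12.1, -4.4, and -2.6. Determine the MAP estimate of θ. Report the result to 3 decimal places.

n = 4; x̄ = ((-4.4) + (-12.1) + (-4.4) + (-2.6))/4 = -23.5/4 = -5.875.
For a Normal prior and Normal likelihood with known variance, the posterior is Normal; its mode equals its mean, the precision-weighted average.
Prior precision 1/σ₀² = 1/4 = 0.25; data precision n/σ² = 4/25 = 0.16.
θ̂ = (0.25·(-7) + 0.16·(-5.875)) / (0.25 + 0.16) = (-2.69)/0.41 = -269/41 ≈ -6.561.

θ̂_MAP = -6.561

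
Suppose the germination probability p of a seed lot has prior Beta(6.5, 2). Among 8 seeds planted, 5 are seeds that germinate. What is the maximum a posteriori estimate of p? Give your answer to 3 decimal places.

Prior: Beta(6.5, 2).
Data: 5 successes in 8 trials. The binomial likelihood contributes p^5(1−p)^3, so the posterior is Beta(6.5+5, 2+3) = Beta(11.5, 5).
For Beta(a, b) with a, b > 1 the mode is (a−1)/(a+b−2) = 10.5/14.5 ≈ 0.724.

p̂_MAP = 0.724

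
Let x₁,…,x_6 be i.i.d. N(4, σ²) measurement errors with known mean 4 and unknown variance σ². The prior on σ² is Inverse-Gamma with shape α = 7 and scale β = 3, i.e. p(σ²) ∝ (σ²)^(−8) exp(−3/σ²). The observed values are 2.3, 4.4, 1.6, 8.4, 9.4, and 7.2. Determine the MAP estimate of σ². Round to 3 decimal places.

σ̂²_MAP = 3.344

Sum of squared deviations about the known mean: SS = (2.3−4)² + (4.4−4)² + (1.6−4)² + (8.4−4)² + (9.4−4)² + (7.2−4)² = 67.57.
The Normal likelihood contributes (σ²)^(−n/2) exp(−SS/(2σ²)), so the posterior is Inverse-Gamma(α + n/2, β + SS/2) = Inverse-Gamma(10, 36.785).
The mode of Inverse-Gamma(a, b) is b/(a+1) = 36.785/11 ≈ 3.344.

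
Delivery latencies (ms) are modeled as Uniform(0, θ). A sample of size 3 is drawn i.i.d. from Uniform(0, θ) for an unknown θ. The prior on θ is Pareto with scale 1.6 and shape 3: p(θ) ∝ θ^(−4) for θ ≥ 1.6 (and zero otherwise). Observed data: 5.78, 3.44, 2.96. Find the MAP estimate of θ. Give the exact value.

θ̂_MAP = 5.78

The Uniform(0, θ) likelihood is θ^(−n) for θ ≥ max(xᵢ), zero otherwise. Here max(xᵢ) = 5.78.
Posterior ∝ θ^(−4) · θ^(−3) = θ^(−7) on θ ≥ max(1.6, 5.78) = 5.78.
This density is strictly decreasing in θ, so the posterior mode lies at the lower boundary of the support.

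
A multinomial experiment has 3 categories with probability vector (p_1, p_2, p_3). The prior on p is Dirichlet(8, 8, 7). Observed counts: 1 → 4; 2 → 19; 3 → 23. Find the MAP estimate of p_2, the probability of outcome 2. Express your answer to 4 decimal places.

The posterior is Dirichlet(αᵢ + nᵢ) = Dirichlet(12, 27, 30).
For a Dirichlet(a₁,…,a_K) with all aᵢ > 1, the mode has j-th component (aⱼ − 1)/(Σaᵢ − K).
Here Σaᵢ = 69 and K = 3, so p_2 = (27 − 1)/(69 − 3) = 26/66 ≈ 0.3939.

MAP estimate: 0.3939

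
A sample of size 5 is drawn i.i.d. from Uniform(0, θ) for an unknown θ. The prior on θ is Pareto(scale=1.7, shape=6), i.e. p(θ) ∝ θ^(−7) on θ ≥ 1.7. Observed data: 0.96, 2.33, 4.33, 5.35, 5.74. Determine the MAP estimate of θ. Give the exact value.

θ̂_MAP = 5.74

The Uniform(0, θ) likelihood is θ^(−n) for θ ≥ max(xᵢ), zero otherwise. Here max(xᵢ) = 5.74.
Posterior ∝ θ^(−7) · θ^(−5) = θ^(−12) on θ ≥ max(1.7, 5.74) = 5.74.
This density is strictly decreasing in θ, so the posterior mode lies at the lower boundary of the support.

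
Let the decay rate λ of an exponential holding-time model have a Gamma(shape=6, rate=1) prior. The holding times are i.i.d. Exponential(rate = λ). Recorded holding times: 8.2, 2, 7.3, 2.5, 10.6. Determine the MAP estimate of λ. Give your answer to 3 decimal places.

The Exponential(rate=λ) likelihood is ∝ λ^n e^(−λΣtᵢ). Here n = 5 and Σtᵢ = 8.2 + 2 + 7.3 + 2.5 + 10.6 = 30.6.
Posterior ∝ λ^5e^(−1λ) · λ^5e^(−30.6λ) = λ^10e^(−31.6λ), i.e. Gamma(11, 31.6).
Mode = (a−1)/b = 10/31.6 ≈ 0.316.

λ̂_MAP = 0.316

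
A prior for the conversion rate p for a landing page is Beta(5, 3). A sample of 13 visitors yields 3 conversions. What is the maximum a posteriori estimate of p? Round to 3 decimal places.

p̂_MAP = 0.368

Prior: Beta(5, 3).
Data: 3 successes in 13 trials. The binomial likelihood contributes p^3(1−p)^10, so the posterior is Beta(5+3, 3+10) = Beta(8, 13).
For Beta(a, b) with a, b > 1 the mode is (a−1)/(a+b−2) = 7/19 ≈ 0.368.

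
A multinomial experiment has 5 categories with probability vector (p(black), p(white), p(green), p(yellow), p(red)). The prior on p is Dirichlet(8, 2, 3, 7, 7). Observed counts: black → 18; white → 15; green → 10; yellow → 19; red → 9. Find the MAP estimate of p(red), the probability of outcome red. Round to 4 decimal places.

MAP estimate of p(red) = 0.1613

The posterior is Dirichlet(αᵢ + nᵢ) = Dirichlet(26, 17, 13, 26, 16).
For a Dirichlet(a₁,…,a_K) with all aᵢ > 1, the mode has j-th component (aⱼ − 1)/(Σaᵢ − K).
Here Σaᵢ = 98 and K = 5, so p(red) = (16 − 1)/(98 − 5) = 15/93 ≈ 0.1613.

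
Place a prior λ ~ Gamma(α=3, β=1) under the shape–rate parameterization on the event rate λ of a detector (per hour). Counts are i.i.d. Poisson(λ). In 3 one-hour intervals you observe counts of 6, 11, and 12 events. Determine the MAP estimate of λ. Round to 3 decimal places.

λ̂_MAP = 7.750

Σxᵢ = 6+11+12 = 29, with n = 3.
Posterior ∝ λ^2e^(−1λ) · λ^29e^(−3λ) = λ^31e^(−4λ), i.e. Gamma(shape=32, rate=4).
The mode of a Gamma(a, b) with a ≥ 1 (shape–rate) is (a−1)/b = 31/4 ≈ 7.750.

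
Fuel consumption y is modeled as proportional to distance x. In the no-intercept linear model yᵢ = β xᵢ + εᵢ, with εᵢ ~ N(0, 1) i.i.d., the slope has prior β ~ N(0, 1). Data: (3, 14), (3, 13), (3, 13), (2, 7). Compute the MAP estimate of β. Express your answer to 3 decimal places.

log p(β | y) = −Σ(yᵢ − βxᵢ)²/(2·1) − β²/(2·1) + const.
Setting the derivative to zero: Σxᵢ(yᵢ − βxᵢ)/1 − β/1 = 0, so β = Σxᵢyᵢ / (Σxᵢ² + σ²/τ²).
Σxᵢyᵢ = 3·14 + 3·13 + 3·13 + 2·7 = 134; Σxᵢ² = 31; σ²/τ² = 1.
β̂_MAP = 134 / (31 + 1) = 134/32 ≈ 4.188.

β̂_MAP = 4.188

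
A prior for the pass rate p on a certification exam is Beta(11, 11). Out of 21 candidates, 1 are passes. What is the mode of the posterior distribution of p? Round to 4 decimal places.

Prior: Beta(11, 11).
Data: 1 success in 21 trials. The binomial likelihood contributes p(1−p)^20, so the posterior is Beta(11+1, 11+20) = Beta(12, 31).
For Beta(a, b) with a, b > 1 the mode is (a−1)/(a+b−2) = 11/41 ≈ 0.2683.

p̂_MAP = 0.2683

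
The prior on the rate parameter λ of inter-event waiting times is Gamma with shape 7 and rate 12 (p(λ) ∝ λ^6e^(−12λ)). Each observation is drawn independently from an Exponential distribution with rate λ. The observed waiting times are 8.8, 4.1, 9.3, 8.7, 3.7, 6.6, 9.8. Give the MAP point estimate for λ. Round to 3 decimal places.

The Exponential(rate=λ) likelihood is ∝ λ^n e^(−λΣtᵢ). Here n = 7 and Σtᵢ = 8.8 + 4.1 + 9.3 + 8.7 + 3.7 + 6.6 + 9.8 = 51.
Posterior ∝ λ^6e^(−12λ) · λ^7e^(−51λ) = λ^13e^(−63λ), i.e. Gamma(14, 63).
Mode = (a−1)/b = 13/63 ≈ 0.206.

λ̂_MAP = 0.206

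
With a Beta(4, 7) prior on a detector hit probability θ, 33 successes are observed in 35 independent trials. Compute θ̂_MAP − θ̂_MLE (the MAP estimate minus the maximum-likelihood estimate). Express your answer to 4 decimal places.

MAP − MLE = -0.1247

Posterior is Beta(37, 9); MAP = (37−1)/(46−2) = 36/44 ≈ 0.81818.
MLE ignores the prior: θ̂_MLE = k/n = 33/35 ≈ 0.94286.
Difference = 36/44 − 33/35 = -48/385 ≈ -0.1247.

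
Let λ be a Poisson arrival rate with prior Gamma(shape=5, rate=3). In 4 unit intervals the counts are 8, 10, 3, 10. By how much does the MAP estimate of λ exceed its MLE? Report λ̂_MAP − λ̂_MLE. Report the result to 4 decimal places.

Σxᵢ = 31. Posterior is Gamma(36, 7); MAP = (36−1)/7 = 35/7 ≈ 5.00000.
MLE = x̄ = 31/4 ≈ 7.75000.
Difference = 35/7 − 31/4 = -11/4 ≈ -2.7500.

MAP − MLE = -2.7500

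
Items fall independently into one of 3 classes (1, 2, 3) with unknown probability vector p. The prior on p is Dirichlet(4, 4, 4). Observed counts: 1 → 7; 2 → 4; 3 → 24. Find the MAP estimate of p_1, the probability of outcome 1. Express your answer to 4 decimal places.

The posterior is Dirichlet(αᵢ + nᵢ) = Dirichlet(11, 8, 28).
For a Dirichlet(a₁,…,a_K) with all aᵢ > 1, the mode has j-th component (aⱼ − 1)/(Σaᵢ − K).
Here Σaᵢ = 47 and K = 3, so p_1 = (11 − 1)/(47 − 3) = 10/44 ≈ 0.2273.

MAP estimate: 0.2273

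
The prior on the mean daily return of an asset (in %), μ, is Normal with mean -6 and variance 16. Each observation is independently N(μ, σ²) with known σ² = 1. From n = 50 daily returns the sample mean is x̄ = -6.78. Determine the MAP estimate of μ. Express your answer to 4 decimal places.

n = 50, x̄ = -6.78.
For a Normal prior and Normal likelihood with known variance, the posterior is Normal; its mode equals its mean, the precision-weighted average.
Prior precision 1/σ₀² = 1/16 = 0.0625; data precision n/σ² = 50/1 = 50.
μ̂ = (0.0625·(-6) + 50·(-6.78)) / (0.0625 + 50) = (-339.375)/50.0625 = -1810/267 ≈ -6.7790.

μ̂_MAP = -6.7790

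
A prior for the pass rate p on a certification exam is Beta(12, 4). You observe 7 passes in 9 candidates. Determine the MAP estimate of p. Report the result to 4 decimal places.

Prior: Beta(12, 4).
Data: 7 successes in 9 trials. The binomial likelihood contributes p^7(1−p)^2, so the posterior is Beta(12+7, 4+2) = Beta(19, 6).
For Beta(a, b) with a, b > 1 the mode is (a−1)/(a+b−2) = 18/23 ≈ 0.7826.

p̂_MAP = 0.7826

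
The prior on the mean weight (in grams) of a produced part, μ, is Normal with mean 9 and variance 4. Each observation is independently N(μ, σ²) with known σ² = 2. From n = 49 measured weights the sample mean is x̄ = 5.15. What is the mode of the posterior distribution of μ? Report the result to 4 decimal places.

n = 49, x̄ = 5.15.
For a Normal prior and Normal likelihood with known variance, the posterior is Normal; its mode equals its mean, the precision-weighted average.
Prior precision 1/σ₀² = 1/4 = 0.25; data precision n/σ² = 49/2 = 24.5.
μ̂ = (0.25·9 + 24.5·5.15) / (0.25 + 24.5) = 128.425/24.75 = 467/90 ≈ 5.1889.

μ̂_MAP = 5.1889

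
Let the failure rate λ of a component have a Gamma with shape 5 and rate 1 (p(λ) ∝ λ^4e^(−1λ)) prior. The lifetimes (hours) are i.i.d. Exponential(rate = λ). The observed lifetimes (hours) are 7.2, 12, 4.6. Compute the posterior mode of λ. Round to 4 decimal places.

λ̂_MAP = 0.2823

The Exponential(rate=λ) likelihood is ∝ λ^n e^(−λΣtᵢ). Here n = 3 and Σtᵢ = 7.2 + 12 + 4.6 = 23.8.
Posterior ∝ λ^4e^(−1λ) · λ^3e^(−23.8λ) = λ^7e^(−24.8λ), i.e. Gamma(8, 24.8).
Mode = (a−1)/b = 7/24.8 ≈ 0.2823.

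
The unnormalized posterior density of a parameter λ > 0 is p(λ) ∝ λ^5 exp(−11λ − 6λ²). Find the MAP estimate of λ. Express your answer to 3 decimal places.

ℓ'(λ) = 5/λ − 11 − 12λ. Setting this to zero and multiplying by λ: 12λ² + 11λ − 5 = 0.
λ = (−11 + √(11² + 4·12·5)) / (2·12) = (−11 + √361) / 24 = (−11 + 19)/24 = 1/3.
ℓ''(λ) = −5/λ² − 12 < 0, confirming a maximum.

λ̂_MAP = 0.333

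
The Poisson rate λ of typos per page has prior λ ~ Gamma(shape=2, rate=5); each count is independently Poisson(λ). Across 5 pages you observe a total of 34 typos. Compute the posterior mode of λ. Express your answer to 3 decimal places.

Σxᵢ = 34, n = 5.
Posterior ∝ λe^(−5λ) · λ^34e^(−5λ) = λ^35e^(−10λ), i.e. Gamma(shape=36, rate=10).
The mode of a Gamma(a, b) with a ≥ 1 (shape–rate) is (a−1)/b = 35/10 ≈ 3.500.

λ̂_MAP = 3.500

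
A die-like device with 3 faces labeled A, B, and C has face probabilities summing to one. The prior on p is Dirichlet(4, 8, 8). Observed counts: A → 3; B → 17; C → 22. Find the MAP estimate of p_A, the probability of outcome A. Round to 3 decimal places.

MAP estimate of p_A = 0.102

The posterior is Dirichlet(αᵢ + nᵢ) = Dirichlet(7, 25, 30).
For a Dirichlet(a₁,…,a_K) with all aᵢ > 1, the mode has j-th component (aⱼ − 1)/(Σaᵢ − K).
Here Σaᵢ = 62 and K = 3, so p_A = (7 − 1)/(62 − 3) = 6/59 ≈ 0.102.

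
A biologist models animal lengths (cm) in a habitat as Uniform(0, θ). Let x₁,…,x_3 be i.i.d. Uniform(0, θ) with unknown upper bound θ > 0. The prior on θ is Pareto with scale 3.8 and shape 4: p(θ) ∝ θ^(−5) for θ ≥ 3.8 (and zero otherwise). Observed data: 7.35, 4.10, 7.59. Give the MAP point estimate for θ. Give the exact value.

The Uniform(0, θ) likelihood is θ^(−n) for θ ≥ max(xᵢ), zero otherwise. Here max(xᵢ) = 7.59.
Posterior ∝ θ^(−5) · θ^(−3) = θ^(−8) on θ ≥ max(3.8, 7.59) = 7.59.
This density is strictly decreasing in θ, so the posterior mode lies at the lower boundary of the support.

θ̂_MAP = 7.59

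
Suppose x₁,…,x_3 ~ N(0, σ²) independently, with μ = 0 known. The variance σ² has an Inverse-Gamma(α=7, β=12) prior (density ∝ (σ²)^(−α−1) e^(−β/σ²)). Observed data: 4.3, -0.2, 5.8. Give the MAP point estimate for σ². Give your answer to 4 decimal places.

σ̂²_MAP = 4.0089

Sum of squared deviations about the known mean: SS = (4.3−0)² + (-0.2−0)² + (5.8−0)² = 52.17.
The Normal likelihood contributes (σ²)^(−n/2) exp(−SS/(2σ²)), so the posterior is Inverse-Gamma(α + n/2, β + SS/2) = Inverse-Gamma(8.5, 38.085).
The mode of Inverse-Gamma(a, b) is b/(a+1) = 38.085/9.5 ≈ 4.0089.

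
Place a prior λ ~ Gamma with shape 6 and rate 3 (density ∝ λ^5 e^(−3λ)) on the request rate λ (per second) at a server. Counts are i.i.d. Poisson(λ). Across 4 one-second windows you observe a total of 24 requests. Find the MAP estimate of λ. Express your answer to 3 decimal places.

λ̂_MAP = 4.143

Σxᵢ = 24, n = 4.
Posterior ∝ λ^5e^(−3λ) · λ^24e^(−4λ) = λ^29e^(−7λ), i.e. Gamma(shape=30, rate=7).
The mode of a Gamma(a, b) with a ≥ 1 (shape–rate) is (a−1)/b = 29/7 ≈ 4.143.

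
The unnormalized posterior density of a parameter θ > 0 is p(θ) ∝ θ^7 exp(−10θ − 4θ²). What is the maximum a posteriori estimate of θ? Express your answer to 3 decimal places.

ℓ'(θ) = 7/θ − 10 − 8θ. Setting this to zero and multiplying by θ: 8θ² + 10θ − 7 = 0.
θ = (−10 + √(10² + 4·8·7)) / (2·8) = (−10 + √324) / 16 = (−10 + 18)/16 = 1/2.
ℓ''(θ) = −7/θ² − 8 < 0, confirming a maximum.

θ̂_MAP = 0.500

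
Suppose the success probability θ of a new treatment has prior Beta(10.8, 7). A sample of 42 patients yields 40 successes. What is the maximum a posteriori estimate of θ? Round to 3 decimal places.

θ̂_MAP = 0.862

Prior: Beta(10.8, 7).
Data: 40 successes in 42 trials. The binomial likelihood contributes θ^40(1−θ)^2, so the posterior is Beta(10.8+40, 7+2) = Beta(50.8, 9).
For Beta(a, b) with a, b > 1 the mode is (a−1)/(a+b−2) = 49.8/57.8 ≈ 0.862.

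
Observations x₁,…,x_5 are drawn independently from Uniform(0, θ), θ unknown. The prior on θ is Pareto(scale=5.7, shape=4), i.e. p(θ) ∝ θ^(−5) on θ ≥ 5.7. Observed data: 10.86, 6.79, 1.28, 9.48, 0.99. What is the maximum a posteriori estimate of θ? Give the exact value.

θ̂_MAP = 10.86

The Uniform(0, θ) likelihood is θ^(−n) for θ ≥ max(xᵢ), zero otherwise. Here max(xᵢ) = 10.86.
Posterior ∝ θ^(−5) · θ^(−5) = θ^(−10) on θ ≥ max(5.7, 10.86) = 10.86.
This density is strictly decreasing in θ, so the posterior mode lies at the lower boundary of the support.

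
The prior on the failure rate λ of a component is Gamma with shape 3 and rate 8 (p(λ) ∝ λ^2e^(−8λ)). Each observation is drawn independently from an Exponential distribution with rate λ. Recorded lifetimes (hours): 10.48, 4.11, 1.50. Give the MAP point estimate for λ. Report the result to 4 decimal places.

λ̂_MAP = 0.2076

The Exponential(rate=λ) likelihood is ∝ λ^n e^(−λΣtᵢ). Here n = 3 and Σtᵢ = 10.48 + 4.11 + 1.50 = 16.09.
Posterior ∝ λ^2e^(−8λ) · λ^3e^(−16.09λ) = λ^5e^(−24.09λ), i.e. Gamma(6, 24.09).
Mode = (a−1)/b = 5/24.09 ≈ 0.2076.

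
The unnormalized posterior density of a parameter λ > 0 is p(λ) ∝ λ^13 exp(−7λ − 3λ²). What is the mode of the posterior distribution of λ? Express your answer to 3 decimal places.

λ̂_MAP = 1.000

ℓ'(λ) = 13/λ − 7 − 6λ. Setting this to zero and multiplying by λ: 6λ² + 7λ − 13 = 0.
λ = (−7 + √(7² + 4·6·13)) / (2·6) = (−7 + √361) / 12 = (−7 + 19)/12 = 1.
ℓ''(λ) = −13/λ² − 6 < 0, confirming a maximum.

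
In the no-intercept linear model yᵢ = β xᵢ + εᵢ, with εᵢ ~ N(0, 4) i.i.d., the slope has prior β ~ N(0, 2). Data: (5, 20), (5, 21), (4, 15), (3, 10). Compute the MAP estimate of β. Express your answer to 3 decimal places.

log p(β | y) = −Σ(yᵢ − βxᵢ)²/(2·4) − β²/(2·2) + const.
Setting the derivative to zero: Σxᵢ(yᵢ − βxᵢ)/4 − β/2 = 0, so β = Σxᵢyᵢ / (Σxᵢ² + σ²/τ²).
Σxᵢyᵢ = 5·20 + 5·21 + 4·15 + 3·10 = 295; Σxᵢ² = 75; σ²/τ² = 2.
β̂_MAP = 295 / (75 + 2) = 295/77 ≈ 3.831.

β̂_MAP = 3.831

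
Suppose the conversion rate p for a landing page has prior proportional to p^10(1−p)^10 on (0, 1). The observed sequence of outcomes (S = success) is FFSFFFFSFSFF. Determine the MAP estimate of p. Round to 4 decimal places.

p̂_MAP = 0.4063

The prior density ∝ p^10(1−p)^10 is the kernel of Beta(11, 11).
Data: 3 successes in 12 trials (from the sequence). The binomial likelihood contributes p^3(1−p)^9, so the posterior is Beta(11+3, 11+9) = Beta(14, 20).
For Beta(a, b) with a, b > 1 the mode is (a−1)/(a+b−2) = 13/32 ≈ 0.4063.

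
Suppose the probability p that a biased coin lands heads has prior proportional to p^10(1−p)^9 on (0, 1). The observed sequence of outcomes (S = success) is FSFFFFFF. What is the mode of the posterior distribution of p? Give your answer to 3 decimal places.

p̂_MAP = 0.407

The prior density ∝ p^10(1−p)^9 is the kernel of Beta(11, 10).
Data: 1 success in 8 trials (from the sequence). The binomial likelihood contributes p(1−p)^7, so the posterior is Beta(11+1, 10+7) = Beta(12, 17).
For Beta(a, b) with a, b > 1 the mode is (a−1)/(a+b−2) = 11/27 ≈ 0.407.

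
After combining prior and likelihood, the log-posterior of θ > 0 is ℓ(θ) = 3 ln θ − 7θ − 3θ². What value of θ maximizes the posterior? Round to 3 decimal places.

ℓ'(θ) = 3/θ − 7 − 6θ. Setting this to zero and multiplying by θ: 6θ² + 7θ − 3 = 0.
θ = (−7 + √(7² + 4·6·3)) / (2·6) = (−7 + √121) / 12 = (−7 + 11)/12 = 1/3.
ℓ''(θ) = −3/θ² − 6 < 0, confirming a maximum.

θ̂_MAP = 0.333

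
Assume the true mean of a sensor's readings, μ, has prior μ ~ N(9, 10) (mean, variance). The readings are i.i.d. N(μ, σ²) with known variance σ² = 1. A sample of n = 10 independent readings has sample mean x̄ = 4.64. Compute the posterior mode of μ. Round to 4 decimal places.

μ̂_MAP = 4.6832

n = 10, x̄ = 4.64.
For a Normal prior and Normal likelihood with known variance, the posterior is Normal; its mode equals its mean, the precision-weighted average.
Prior precision 1/σ₀² = 1/10 = 0.1; data precision n/σ² = 10/1 = 10.
μ̂ = (0.1·9 + 10·4.64) / (0.1 + 10) = 47.3/10.1 = 473/101 ≈ 4.6832.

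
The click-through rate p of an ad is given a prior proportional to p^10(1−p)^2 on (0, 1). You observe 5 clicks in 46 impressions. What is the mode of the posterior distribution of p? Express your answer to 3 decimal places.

The prior density ∝ p^10(1−p)^2 is the kernel of Beta(11, 3).
Data: 5 successes in 46 trials. The binomial likelihood contributes p^5(1−p)^41, so the posterior is Beta(11+5, 3+41) = Beta(16, 44).
For Beta(a, b) with a, b > 1 the mode is (a−1)/(a+b−2) = 15/58 ≈ 0.259.

p̂_MAP = 0.259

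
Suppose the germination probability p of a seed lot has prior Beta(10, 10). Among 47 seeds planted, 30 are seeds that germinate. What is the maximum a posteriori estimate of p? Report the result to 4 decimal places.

p̂_MAP = 0.6000

Prior: Beta(10, 10).
Data: 30 successes in 47 trials. The binomial likelihood contributes p^30(1−p)^17, so the posterior is Beta(10+30, 10+17) = Beta(40, 27).
For Beta(a, b) with a, b > 1 the mode is (a−1)/(a+b−2) = 39/65 ≈ 0.6000.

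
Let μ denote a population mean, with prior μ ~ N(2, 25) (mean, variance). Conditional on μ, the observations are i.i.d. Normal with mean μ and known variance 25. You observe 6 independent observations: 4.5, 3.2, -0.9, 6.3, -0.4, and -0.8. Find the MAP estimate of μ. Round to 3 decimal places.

n = 6; x̄ = (4.5 + 3.2 + (-0.9) + 6.3 + (-0.4) + (-0.8))/6 = 11.9/6 = 119/60 ≈ 1.9833.
For a Normal prior and Normal likelihood with known variance, the posterior is Normal; its mode equals its mean, the precision-weighted average.
Prior precision 1/σ₀² = 1/25 = 0.04; data precision n/σ² = 6/25 = 0.24.
μ̂ = (0.04·2 + 0.24·(119/60)) / (0.04 + 0.24) = 0.556/0.28 = 139/70 ≈ 1.986.

μ̂_MAP = 1.986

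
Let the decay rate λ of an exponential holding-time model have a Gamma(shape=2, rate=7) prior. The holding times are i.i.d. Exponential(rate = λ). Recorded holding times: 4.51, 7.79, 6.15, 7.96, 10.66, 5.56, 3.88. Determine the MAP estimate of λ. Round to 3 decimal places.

The Exponential(rate=λ) likelihood is ∝ λ^n e^(−λΣtᵢ). Here n = 7 and Σtᵢ = 4.51 + 7.79 + 6.15 + 7.96 + 10.66 + 5.56 + 3.88 = 46.51.
Posterior ∝ λe^(−7λ) · λ^7e^(−46.51λ) = λ^8e^(−53.51λ), i.e. Gamma(9, 53.51).
Mode = (a−1)/b = 8/53.51 ≈ 0.150.

λ̂_MAP = 0.150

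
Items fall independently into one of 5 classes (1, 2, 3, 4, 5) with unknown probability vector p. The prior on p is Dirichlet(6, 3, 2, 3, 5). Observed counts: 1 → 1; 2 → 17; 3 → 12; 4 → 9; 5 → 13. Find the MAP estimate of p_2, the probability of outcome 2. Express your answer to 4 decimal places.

MAP estimate: 0.2879

The posterior is Dirichlet(αᵢ + nᵢ) = Dirichlet(7, 20, 14, 12, 18).
For a Dirichlet(a₁,…,a_K) with all aᵢ > 1, the mode has j-th component (aⱼ − 1)/(Σaᵢ − K).
Here Σaᵢ = 71 and K = 5, so p_2 = (20 − 1)/(71 − 5) = 19/66 ≈ 0.2879.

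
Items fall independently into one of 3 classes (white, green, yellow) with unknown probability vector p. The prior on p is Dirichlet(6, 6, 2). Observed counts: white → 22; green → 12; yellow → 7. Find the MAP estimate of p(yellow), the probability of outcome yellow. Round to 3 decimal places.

MAP estimate of p(yellow) = 0.154

The posterior is Dirichlet(αᵢ + nᵢ) = Dirichlet(28, 18, 9).
For a Dirichlet(a₁,…,a_K) with all aᵢ > 1, the mode has j-th component (aⱼ − 1)/(Σaᵢ − K).
Here Σaᵢ = 55 and K = 3, so p(yellow) = (9 − 1)/(55 − 3) = 8/52 ≈ 0.154.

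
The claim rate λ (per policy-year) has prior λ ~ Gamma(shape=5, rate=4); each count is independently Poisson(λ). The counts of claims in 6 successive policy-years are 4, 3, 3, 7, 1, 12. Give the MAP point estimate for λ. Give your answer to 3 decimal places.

λ̂_MAP = 3.400

Σxᵢ = 4+3+3+7+1+12 = 30, with n = 6.
Posterior ∝ λ^4e^(−4λ) · λ^30e^(−6λ) = λ^34e^(−10λ), i.e. Gamma(shape=35, rate=10).
The mode of a Gamma(a, b) with a ≥ 1 (shape–rate) is (a−1)/b = 34/10 ≈ 3.400.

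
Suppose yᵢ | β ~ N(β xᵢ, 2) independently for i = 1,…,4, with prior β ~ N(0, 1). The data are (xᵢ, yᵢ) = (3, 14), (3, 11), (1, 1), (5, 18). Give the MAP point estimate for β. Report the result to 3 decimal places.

β̂_MAP = 3.609

log p(β | y) = −Σ(yᵢ − βxᵢ)²/(2·2) − β²/(2·1) + const.
Setting the derivative to zero: Σxᵢ(yᵢ − βxᵢ)/2 − β/1 = 0, so β = Σxᵢyᵢ / (Σxᵢ² + σ²/τ²).
Σxᵢyᵢ = 3·14 + 3·11 + 1·1 + 5·18 = 166; Σxᵢ² = 44; σ²/τ² = 2.
β̂_MAP = 166 / (44 + 2) = 166/46 ≈ 3.609.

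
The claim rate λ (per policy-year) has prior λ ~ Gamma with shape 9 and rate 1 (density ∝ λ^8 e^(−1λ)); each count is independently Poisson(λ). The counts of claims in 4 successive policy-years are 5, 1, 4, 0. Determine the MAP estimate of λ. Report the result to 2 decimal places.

λ̂_MAP = 3.60

Σxᵢ = 5+1+4+0 = 10, with n = 4.
Posterior ∝ λ^8e^(−1λ) · λ^10e^(−4λ) = λ^18e^(−5λ), i.e. Gamma(shape=19, rate=5).
The mode of a Gamma(a, b) with a ≥ 1 (shape–rate) is (a−1)/b = 18/5 ≈ 3.60.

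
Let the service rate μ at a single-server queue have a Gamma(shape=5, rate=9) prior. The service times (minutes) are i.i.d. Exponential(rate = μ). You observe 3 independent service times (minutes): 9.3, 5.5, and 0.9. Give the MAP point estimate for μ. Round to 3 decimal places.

μ̂_MAP = 0.283

The Exponential(rate=μ) likelihood is ∝ μ^n e^(−μΣtᵢ). Here n = 3 and Σtᵢ = 9.3 + 5.5 + 0.9 = 15.7.
Posterior ∝ μ^4e^(−9μ) · μ^3e^(−15.7μ) = μ^7e^(−24.7μ), i.e. Gamma(8, 24.7).
Mode = (a−1)/b = 7/24.7 ≈ 0.283.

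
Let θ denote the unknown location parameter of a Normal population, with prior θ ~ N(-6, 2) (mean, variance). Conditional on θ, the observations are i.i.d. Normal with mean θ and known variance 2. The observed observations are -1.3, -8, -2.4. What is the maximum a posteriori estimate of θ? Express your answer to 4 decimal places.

θ̂_MAP = -4.4250

n = 3; x̄ = ((-1.3) + (-8) + (-2.4))/3 = -11.7/3 = -3.9.
For a Normal prior and Normal likelihood with known variance, the posterior is Normal; its mode equals its mean, the precision-weighted average.
Prior precision 1/σ₀² = 1/2 = 0.5; data precision n/σ² = 3/2 = 1.5.
θ̂ = (0.5·(-6) + 1.5·(-3.9)) / (0.5 + 1.5) = (-8.85)/2 = -4.4250.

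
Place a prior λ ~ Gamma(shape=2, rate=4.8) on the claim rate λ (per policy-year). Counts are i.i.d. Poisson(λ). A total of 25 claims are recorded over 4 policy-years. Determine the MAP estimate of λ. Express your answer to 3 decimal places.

λ̂_MAP = 2.955

Σxᵢ = 25, n = 4.
Posterior ∝ λe^(−4.8λ) · λ^25e^(−4λ) = λ^26e^(−8.8λ), i.e. Gamma(shape=27, rate=8.8).
The mode of a Gamma(a, b) with a ≥ 1 (shape–rate) is (a−1)/b = 26/8.8 ≈ 2.955.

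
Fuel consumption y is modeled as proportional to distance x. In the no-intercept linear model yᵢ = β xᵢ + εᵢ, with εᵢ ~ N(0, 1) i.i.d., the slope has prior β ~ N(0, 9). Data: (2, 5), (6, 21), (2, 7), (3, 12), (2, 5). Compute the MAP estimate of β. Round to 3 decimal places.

β̂_MAP = 3.432

log p(β | y) = −Σ(yᵢ − βxᵢ)²/(2·1) − β²/(2·9) + const.
Setting the derivative to zero: Σxᵢ(yᵢ − βxᵢ)/1 − β/9 = 0, so β = Σxᵢyᵢ / (Σxᵢ² + σ²/τ²).
Σxᵢyᵢ = 2·5 + 6·21 + 2·7 + 3·12 + 2·5 = 196; Σxᵢ² = 57; σ²/τ² = 1/9.
β̂_MAP = 196 / (57 + 1/9) = 196/(514/9) = 882/257 ≈ 3.432.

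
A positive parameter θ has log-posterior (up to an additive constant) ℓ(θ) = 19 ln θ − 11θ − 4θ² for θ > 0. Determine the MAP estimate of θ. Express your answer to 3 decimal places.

ℓ'(θ) = 19/θ − 11 − 8θ. Setting this to zero and multiplying by θ: 8θ² + 11θ − 19 = 0.
θ = (−11 + √(11² + 4·8·19)) / (2·8) = (−11 + √729) / 16 = (−11 + 27)/16 = 1.
ℓ''(θ) = −19/θ² − 8 < 0, confirming a maximum.

θ̂_MAP = 1.000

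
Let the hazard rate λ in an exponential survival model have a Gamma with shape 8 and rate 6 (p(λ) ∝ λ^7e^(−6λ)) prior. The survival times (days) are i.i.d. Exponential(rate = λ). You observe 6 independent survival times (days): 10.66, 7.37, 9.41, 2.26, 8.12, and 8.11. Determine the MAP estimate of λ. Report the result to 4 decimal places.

The Exponential(rate=λ) likelihood is ∝ λ^n e^(−λΣtᵢ). Here n = 6 and Σtᵢ = 10.66 + 7.37 + 9.41 + 2.26 + 8.12 + 8.11 = 45.93.
Posterior ∝ λ^7e^(−6λ) · λ^6e^(−45.93λ) = λ^13e^(−51.93λ), i.e. Gamma(14, 51.93).
Mode = (a−1)/b = 13/51.93 ≈ 0.2503.

λ̂_MAP = 0.2503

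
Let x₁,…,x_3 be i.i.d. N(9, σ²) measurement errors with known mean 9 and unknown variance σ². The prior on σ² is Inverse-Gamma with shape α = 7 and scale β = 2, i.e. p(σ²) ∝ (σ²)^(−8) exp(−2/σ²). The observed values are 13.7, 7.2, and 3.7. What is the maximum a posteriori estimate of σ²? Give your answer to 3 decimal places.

Sum of squared deviations about the known mean: SS = (13.7−9)² + (7.2−9)² + (3.7−9)² = 53.42.
The Normal likelihood contributes (σ²)^(−n/2) exp(−SS/(2σ²)), so the posterior is Inverse-Gamma(α + n/2, β + SS/2) = Inverse-Gamma(8.5, 28.71).
The mode of Inverse-Gamma(a, b) is b/(a+1) = 28.71/9.5 ≈ 3.022.

σ̂²_MAP = 3.022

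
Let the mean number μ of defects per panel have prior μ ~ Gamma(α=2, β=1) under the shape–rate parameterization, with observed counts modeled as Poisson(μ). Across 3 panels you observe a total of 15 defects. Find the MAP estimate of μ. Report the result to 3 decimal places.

Σxᵢ = 15, n = 3.
Posterior ∝ μe^(−1μ) · μ^15e^(−3μ) = μ^16e^(−4μ), i.e. Gamma(shape=17, rate=4).
The mode of a Gamma(a, b) with a ≥ 1 (shape–rate) is (a−1)/b = 16/4 ≈ 4.000.

μ̂_MAP = 4.000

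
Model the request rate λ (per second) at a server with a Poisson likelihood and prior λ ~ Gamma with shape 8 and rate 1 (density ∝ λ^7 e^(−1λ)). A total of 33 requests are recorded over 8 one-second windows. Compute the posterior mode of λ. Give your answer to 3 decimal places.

λ̂_MAP = 4.444

Σxᵢ = 33, n = 8.
Posterior ∝ λ^7e^(−1λ) · λ^33e^(−8λ) = λ^40e^(−9λ), i.e. Gamma(shape=41, rate=9).
The mode of a Gamma(a, b) with a ≥ 1 (shape–rate) is (a−1)/b = 40/9 ≈ 4.444.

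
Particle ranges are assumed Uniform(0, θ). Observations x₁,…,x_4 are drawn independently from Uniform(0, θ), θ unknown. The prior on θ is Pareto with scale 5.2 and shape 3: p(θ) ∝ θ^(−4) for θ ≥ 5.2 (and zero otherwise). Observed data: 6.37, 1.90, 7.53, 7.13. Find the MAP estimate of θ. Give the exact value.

θ̂_MAP = 7.53

The Uniform(0, θ) likelihood is θ^(−n) for θ ≥ max(xᵢ), zero otherwise. Here max(xᵢ) = 7.53.
Posterior ∝ θ^(−4) · θ^(−4) = θ^(−8) on θ ≥ max(5.2, 7.53) = 7.53.
This density is strictly decreasing in θ, so the posterior mode lies at the lower boundary of the support.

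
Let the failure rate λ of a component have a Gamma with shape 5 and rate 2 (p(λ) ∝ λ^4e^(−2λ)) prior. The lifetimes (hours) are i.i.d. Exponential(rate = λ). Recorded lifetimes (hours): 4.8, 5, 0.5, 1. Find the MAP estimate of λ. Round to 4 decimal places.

λ̂_MAP = 0.6015

The Exponential(rate=λ) likelihood is ∝ λ^n e^(−λΣtᵢ). Here n = 4 and Σtᵢ = 4.8 + 5 + 0.5 + 1 = 11.3.
Posterior ∝ λ^4e^(−2λ) · λ^4e^(−11.3λ) = λ^8e^(−13.3λ), i.e. Gamma(9, 13.3).
Mode = (a−1)/b = 8/13.3 ≈ 0.6015.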